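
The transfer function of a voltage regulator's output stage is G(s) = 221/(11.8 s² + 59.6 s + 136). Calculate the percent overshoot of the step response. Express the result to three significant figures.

Dividing through by 11.8: denominator becomes s² + 5.051 s + 11.53.
So ω_n = √11.53 = 3.39 rad/s and ζ = 5.051/(2·3.39) = 0.744.
%OS = 100 e^{−πζ/√(1−ζ²)} with ζ = 0.744 gives 3.03%.

%OS ≈ 3.03%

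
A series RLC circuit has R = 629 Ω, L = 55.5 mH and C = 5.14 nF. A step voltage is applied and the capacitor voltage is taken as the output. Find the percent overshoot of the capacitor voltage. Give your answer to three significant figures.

For a series RLC circuit (capacitor voltage as output), ω_n = 1/√(LC) = 1/√(55.5 mH · 5.14 nF) = 59200 rad/s.
ζ = (R/2)·√(C/L) = (629/2)·√(5.14 nF/55.5 mH) = 0.0957.
%OS = 100·exp(−πζ/√(1−ζ²)) = 73.9%.

%OS ≈ 73.9%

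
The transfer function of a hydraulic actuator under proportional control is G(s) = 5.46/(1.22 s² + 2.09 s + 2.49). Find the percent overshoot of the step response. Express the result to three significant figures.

%OS ≈ 9.50%

Dividing through by 1.22: denominator becomes s² + 1.713 s + 2.041.
So ω_n = √2.041 = 1.43 rad/s and ζ = 1.713/(2·1.43) = 0.600.
%OS = 100·exp(−πζ/√(1−ζ²)) = 9.50%.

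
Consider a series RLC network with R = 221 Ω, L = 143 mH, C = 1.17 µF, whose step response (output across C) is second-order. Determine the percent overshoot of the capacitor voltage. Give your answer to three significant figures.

%OS ≈ 35.1%

For a series RLC circuit (capacitor voltage as output), ω_n = 1/√(LC) = 1/√(143 mH · 1.17 µF) = 2440 rad/s.
ζ = (R/2)·√(C/L) = (221/2)·√(1.17 µF/143 mH) = 0.316.
Overshoot: exp(−π·0.316/√(1−0.316²)) = 0.351, i.e. 35.1%.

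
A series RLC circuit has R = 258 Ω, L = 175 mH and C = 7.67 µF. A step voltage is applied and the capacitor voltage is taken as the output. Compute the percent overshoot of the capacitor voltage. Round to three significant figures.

For a series RLC circuit (capacitor voltage as output), ω_n = 1/√(LC) = 1/√(175 mH · 7.67 µF) = 863 rad/s.
ζ = (R/2)·√(C/L) = (258/2)·√(7.67 µF/175 mH) = 0.854.
%OS = 100·exp(−πζ/√(1−ζ²)) = 0.576%.

%OS ≈ 0.576%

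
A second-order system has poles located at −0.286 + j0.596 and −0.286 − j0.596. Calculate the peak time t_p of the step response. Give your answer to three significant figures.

t_p ≈ 5.27 s

t_p = π/ω_d with ω_d = 0.596 (the imaginary part), so t_p = 5.27 s.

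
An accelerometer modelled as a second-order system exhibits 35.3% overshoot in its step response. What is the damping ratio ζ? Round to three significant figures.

ζ ≈ 0.315

ζ = −ln(OS)/√(π² + (ln OS)²). With OS = 0.353, ln OS = −1.041 and ζ = 1.041/3.310 = 0.315.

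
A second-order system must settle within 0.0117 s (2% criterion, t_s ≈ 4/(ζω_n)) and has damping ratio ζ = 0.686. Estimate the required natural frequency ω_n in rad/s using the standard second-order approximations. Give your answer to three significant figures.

ω_n ≈ 498 rad/s

Rearranging t_s ≈ 4/(ζω_n) gives ω_n = 4/(ζ·t_s) = 4/(0.686 × 0.0117) = 498 rad/s.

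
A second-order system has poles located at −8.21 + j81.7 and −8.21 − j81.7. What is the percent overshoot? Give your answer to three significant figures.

|pole| = ω_n = √(8.21² + 81.7²) = 82.1 rad/s; ζ = cos θ = σ/ω_n = 0.100.
Overshoot: exp(−π·0.100/√(1−0.100²)) = 0.729, i.e. 72.9%.

%OS ≈ 72.9%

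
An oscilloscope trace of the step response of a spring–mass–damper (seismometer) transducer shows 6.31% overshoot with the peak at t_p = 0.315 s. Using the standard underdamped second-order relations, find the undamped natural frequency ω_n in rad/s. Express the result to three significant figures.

The overshoot fixes ζ = −ln(OS)/√(π²+ln²(OS)) = 0.660.
t_p = π/ω_d ⇒ ω_d = 9.97 rad/s; then ω_n = ω_d/√(1−ζ²) = 13.3 rad/s.

ω_n ≈ 13.3 rad/s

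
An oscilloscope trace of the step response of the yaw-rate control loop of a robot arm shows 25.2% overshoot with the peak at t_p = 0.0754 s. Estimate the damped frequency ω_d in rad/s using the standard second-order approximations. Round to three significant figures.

t_p = π/ω_d, so ω_d = π/0.0754 = 41.7 rad/s.

ω_d ≈ 41.7 rad/s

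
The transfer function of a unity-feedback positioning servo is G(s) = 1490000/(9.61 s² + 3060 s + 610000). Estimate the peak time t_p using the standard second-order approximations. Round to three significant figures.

Dividing through by 9.61: denominator becomes s² + 318.4 s + 63480.
So ω_n = √63480 = 252 rad/s and ζ = 318.4/(2·252) = 0.632.
The damped frequency ω_d = ω_n√(1−ζ²) = 195 rad/s. t_p = π/ω_d = 0.0161 s.

t_p ≈ 0.0161 s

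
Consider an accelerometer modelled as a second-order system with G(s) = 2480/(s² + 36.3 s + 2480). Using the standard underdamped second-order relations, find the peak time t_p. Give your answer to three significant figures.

t_p ≈ 0.0677 s

ω_n = √2480 = 49.8 rad/s; ζ = 36.3/(2·49.8) = 0.364.
ω_d = 49.8·√(1 − 0.364²) = 46.4 rad/s. Then t_p = π/ω_d = 0.0677 s.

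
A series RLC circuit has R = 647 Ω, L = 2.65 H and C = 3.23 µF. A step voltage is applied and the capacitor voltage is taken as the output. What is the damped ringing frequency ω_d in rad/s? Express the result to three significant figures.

ω_d ≈ 319 rad/s

For a series RLC circuit (capacitor voltage as output), ω_n = 1/√(LC) = 1/√(2.65 H · 3.23 µF) = 342 rad/s.
ζ = (R/2)·√(C/L) = (647/2)·√(3.23 µF/2.65 H) = 0.357.
The damped frequency ω_d = ω_n√(1−ζ²) = 319 rad/s.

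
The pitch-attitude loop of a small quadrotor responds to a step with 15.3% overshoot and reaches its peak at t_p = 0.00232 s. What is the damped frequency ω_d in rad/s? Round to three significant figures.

t_p = π/ω_d, so ω_d = π/0.00232 = 1350 rad/s.

ω_d ≈ 1350 rad/s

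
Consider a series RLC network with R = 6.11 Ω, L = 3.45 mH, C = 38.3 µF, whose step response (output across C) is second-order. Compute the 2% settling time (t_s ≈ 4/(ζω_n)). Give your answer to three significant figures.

For a series RLC circuit (capacitor voltage as output), ω_n = 1/√(LC) = 1/√(3.45 mH · 38.3 µF) = 2750 rad/s.
ζ = (R/2)·√(C/L) = (6.11/2)·√(38.3 µF/3.45 mH) = 0.322.
t_s ≈ 4/(ζω_n) = 0.00452 s.

t_s ≈ 0.00452 s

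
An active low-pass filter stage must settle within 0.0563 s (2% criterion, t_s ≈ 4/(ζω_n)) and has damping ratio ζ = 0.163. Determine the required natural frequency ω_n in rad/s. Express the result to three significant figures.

ω_n ≈ 436 rad/s

Rearranging t_s ≈ 4/(ζω_n) gives ω_n = 4/(ζ·t_s) = 4/(0.163 × 0.0563) = 436 rad/s.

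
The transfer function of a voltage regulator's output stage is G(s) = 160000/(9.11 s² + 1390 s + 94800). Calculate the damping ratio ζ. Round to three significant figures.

Dividing through by 9.11: denominator becomes s² + 152.6 s + 10410.
So ω_n = √10410 = 102 rad/s and ζ = 152.6/(2·102) = 0.748.

ζ ≈ 0.748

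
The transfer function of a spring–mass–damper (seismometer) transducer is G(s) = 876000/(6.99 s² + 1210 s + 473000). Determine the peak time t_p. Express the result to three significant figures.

Dividing through by 6.99: denominator becomes s² + 173.1 s + 67670.
So ω_n = √67670 = 260 rad/s and ζ = 173.1/(2·260) = 0.333.
ω_d = ω_n√(1−ζ²) = 245 rad/s. t_p = π/ω_d = 0.0128 s.

t_p ≈ 0.0128 s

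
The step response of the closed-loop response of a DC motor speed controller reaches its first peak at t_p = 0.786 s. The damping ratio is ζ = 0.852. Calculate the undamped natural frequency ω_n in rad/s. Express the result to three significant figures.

Peak time t_p = π/ω_d, so ω_d = π/t_p = π/0.786 = 4.00 rad/s.
ω_n = ω_d/√(1−ζ²) = 4.00/√0.274 = 7.63 rad/s.

ω_n ≈ 7.63 rad/s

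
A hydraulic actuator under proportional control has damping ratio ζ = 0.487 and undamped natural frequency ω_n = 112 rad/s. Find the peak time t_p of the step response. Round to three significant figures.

The damped frequency is ω_d = ω_n√(1−ζ²) = 112·√(1−0.237) = 97.8 rad/s.
Peak time t_p = π/ω_d = π/97.8 = 0.0321 s.

t_p ≈ 0.0321 s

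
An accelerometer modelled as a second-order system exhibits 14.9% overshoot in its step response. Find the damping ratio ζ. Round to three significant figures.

ζ ≈ 0.518

ζ = −ln(OS)/√(π² + (ln OS)²). With OS = 0.149, ln OS = −1.904 and ζ = 1.904/3.673 = 0.518.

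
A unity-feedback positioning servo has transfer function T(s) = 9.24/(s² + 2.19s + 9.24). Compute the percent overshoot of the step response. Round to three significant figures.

Comparing the denominator to s² + 2ζω_n s + ω_n²: ω_n = √9.24 = 3.04 rad/s, and 2ζω_n = 2.19 so ζ = 2.19/(2·3.04) = 0.360.
Overshoot: exp(−π·0.360/√(1−0.360²)) = 0.297, i.e. 29.7%.

%OS ≈ 29.7%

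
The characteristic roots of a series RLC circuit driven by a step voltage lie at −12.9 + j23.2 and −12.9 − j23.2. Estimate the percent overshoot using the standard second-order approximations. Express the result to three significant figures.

%OS ≈ 17.4%

The poles are at −σ ± jω_d with σ = 12.9 and ω_d = 23.2, so ω_n = √(σ²+ω_d²) = 26.5 rad/s and ζ = σ/ω_n = 0.486.
%OS = 100 e^{−πζ/√(1−ζ²)} with ζ = 0.486 gives 17.4%.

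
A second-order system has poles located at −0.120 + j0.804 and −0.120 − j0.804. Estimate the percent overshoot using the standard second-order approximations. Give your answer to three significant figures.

%OS ≈ 62.6%

|pole| = ω_n = √(0.120² + 0.804²) = 0.813 rad/s; ζ = cos θ = σ/ω_n = 0.148.
%OS = 100·exp(−πζ/√(1−ζ²)) = 62.6%.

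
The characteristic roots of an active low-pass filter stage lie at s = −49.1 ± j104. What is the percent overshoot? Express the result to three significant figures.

%OS ≈ 22.7%

With σ = 49.1, ω_d = 104: ω_n = √(σ²+ω_d²) = 115 rad/s, ζ = σ/ω_n = 0.427.
%OS = 100 e^{−πζ/√(1−ζ²)} with ζ = 0.427 gives 22.7%.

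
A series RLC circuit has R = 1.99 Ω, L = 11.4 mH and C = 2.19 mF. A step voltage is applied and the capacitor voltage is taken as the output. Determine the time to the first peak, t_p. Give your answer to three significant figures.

For a series RLC circuit (capacitor voltage as output), ω_n = 1/√(LC) = 1/√(11.4 mH · 2.19 mF) = 200 rad/s.
ζ = (R/2)·√(C/L) = (1.99/2)·√(2.19 mF/11.4 mH) = 0.436.
ω_d = 200·√(1 − 0.436²) = 180 rad/s. t_p = π/ω_d = 0.0174 s.

t_p ≈ 0.0174 s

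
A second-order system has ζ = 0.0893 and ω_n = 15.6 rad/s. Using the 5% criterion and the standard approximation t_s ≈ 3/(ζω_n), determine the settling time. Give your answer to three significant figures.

t_s ≈ 3/(ζω_n) = 3/(0.0893 × 15.6) = 2.15 s.

t_s ≈ 2.15 s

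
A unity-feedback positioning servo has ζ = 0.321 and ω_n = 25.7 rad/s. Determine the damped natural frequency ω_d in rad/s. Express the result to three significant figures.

ω_d = ω_n√(1−ζ²) = 25.7·√0.897 = 24.3 rad/s.

ω_d ≈ 24.3 rad/s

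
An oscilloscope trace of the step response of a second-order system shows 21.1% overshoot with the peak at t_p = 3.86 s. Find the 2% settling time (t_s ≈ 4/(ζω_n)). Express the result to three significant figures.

t_s ≈ 9.92 s

From the overshoot, ζ = −ln(OS)/√(π²+ln²(OS)) = 0.444.
From t_p = π/ω_d, ω_d = π/3.86 = 0.814 rad/s, so ω_n = ω_d/√(1−ζ²) = 0.908 rad/s.
t_s ≈ 4/(ζω_n) = 4/(0.444·0.908) = 9.92 s.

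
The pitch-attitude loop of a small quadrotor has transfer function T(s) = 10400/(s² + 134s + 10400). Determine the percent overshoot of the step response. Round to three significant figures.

Comparing the denominator to s² + 2ζω_n s + ω_n²: ω_n = √10400 = 102 rad/s, and 2ζω_n = 134 so ζ = 134/(2·102) = 0.657.
%OS = 100·exp(−πζ/√(1−ζ²)) = 6.47%.

%OS ≈ 6.47%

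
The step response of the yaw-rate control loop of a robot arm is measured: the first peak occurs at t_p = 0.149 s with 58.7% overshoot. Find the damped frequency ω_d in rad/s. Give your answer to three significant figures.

ω_d ≈ 21.1 rad/s

t_p = π/ω_d, so ω_d = π/0.149 = 21.1 rad/s.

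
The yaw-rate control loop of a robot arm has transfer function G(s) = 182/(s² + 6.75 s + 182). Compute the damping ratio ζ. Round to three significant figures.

Matching coefficients with s² + 2ζω_n s + ω_n² gives ω_n² = 182 ⇒ ω_n = 13.5 rad/s, and ζ = 6.75/(2ω_n) = 0.250.

ζ ≈ 0.250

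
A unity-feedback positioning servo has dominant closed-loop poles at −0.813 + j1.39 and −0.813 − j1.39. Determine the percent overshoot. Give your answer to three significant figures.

%OS ≈ 15.9%

|pole| = ω_n = √(0.813² + 1.39²) = 1.61 rad/s; ζ = cos θ = σ/ω_n = 0.505.
%OS = 100·exp(−πζ/√(1−ζ²)) = 15.9%.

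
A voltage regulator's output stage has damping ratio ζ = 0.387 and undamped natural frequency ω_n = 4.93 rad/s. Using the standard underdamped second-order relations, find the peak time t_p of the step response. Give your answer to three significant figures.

t_p ≈ 0.691 s

The damped frequency is ω_d = ω_n√(1−ζ²) = 4.93·√(1−0.150) = 4.55 rad/s.
Peak time t_p = π/ω_d = π/4.55 = 0.691 s.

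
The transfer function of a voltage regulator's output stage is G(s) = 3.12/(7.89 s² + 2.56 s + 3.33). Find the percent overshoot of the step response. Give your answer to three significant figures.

%OS ≈ 44.5%

Dividing through by 7.89: denominator becomes s² + 0.3245 s + 0.4221.
So ω_n = √0.4221 = 0.650 rad/s and ζ = 0.3245/(2·0.650) = 0.250.
Overshoot: exp(−π·0.250/√(1−0.250²)) = 0.445, i.e. 44.5%.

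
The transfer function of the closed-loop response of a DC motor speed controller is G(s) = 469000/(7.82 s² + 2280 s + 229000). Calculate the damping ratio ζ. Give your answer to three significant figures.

ζ ≈ 0.852

Dividing through by 7.82: denominator becomes s² + 291.6 s + 29280.
So ω_n = √29280 = 171 rad/s and ζ = 291.6/(2·171) = 0.852.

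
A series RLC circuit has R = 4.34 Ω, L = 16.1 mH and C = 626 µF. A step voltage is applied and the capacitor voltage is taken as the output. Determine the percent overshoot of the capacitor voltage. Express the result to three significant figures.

%OS ≈ 22.6%

For a series RLC circuit (capacitor voltage as output), ω_n = 1/√(LC) = 1/√(16.1 mH · 626 µF) = 315 rad/s.
ζ = (R/2)·√(C/L) = (4.34/2)·√(626 µF/16.1 mH) = 0.428.
%OS = 100·exp(−πζ/√(1−ζ²)) = 22.6%.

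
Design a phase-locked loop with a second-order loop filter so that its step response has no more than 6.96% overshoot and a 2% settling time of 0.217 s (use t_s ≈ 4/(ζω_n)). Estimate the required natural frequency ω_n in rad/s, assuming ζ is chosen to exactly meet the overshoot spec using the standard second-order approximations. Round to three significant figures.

Inverting the overshoot relation: ζ = |ln 0.0696|/√(π² + ln²0.0696) = 0.647.
From t_s ≈ 4/(ζω_n): ω_n = 4/(ζ·t_s) = 4/(0.647·0.217) = 28.5 rad/s.

ω_n ≈ 28.5 rad/s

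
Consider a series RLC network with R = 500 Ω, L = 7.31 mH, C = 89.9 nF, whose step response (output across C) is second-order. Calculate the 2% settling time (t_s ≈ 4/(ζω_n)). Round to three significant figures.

t_s ≈ 0.000117 s

For a series RLC circuit (capacitor voltage as output), ω_n = 1/√(LC) = 1/√(7.31 mH · 89.9 nF) = 39000 rad/s.
ζ = (R/2)·√(C/L) = (500/2)·√(89.9 nF/7.31 mH) = 0.877.
t_s ≈ 4/(ζω_n) = 0.000117 s.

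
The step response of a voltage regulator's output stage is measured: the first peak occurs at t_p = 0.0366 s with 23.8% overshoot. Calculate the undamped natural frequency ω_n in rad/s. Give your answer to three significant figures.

The overshoot fixes ζ = −ln(OS)/√(π²+ln²(OS)) = 0.416.
t_p = π/ω_d ⇒ ω_d = 85.8 rad/s; then ω_n = ω_d/√(1−ζ²) = 94.4 rad/s.

ω_n ≈ 94.4 rad/s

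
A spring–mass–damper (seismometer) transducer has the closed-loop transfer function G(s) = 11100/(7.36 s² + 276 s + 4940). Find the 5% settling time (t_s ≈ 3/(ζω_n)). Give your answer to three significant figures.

Dividing through by 7.36: denominator becomes s² + 37.50 s + 671.2.
So ω_n = √671.2 = 25.9 rad/s and ζ = 37.50/(2·25.9) = 0.724.
t_s ≈ 3/(ζω_n) = 0.160 s.

t_s ≈ 0.160 s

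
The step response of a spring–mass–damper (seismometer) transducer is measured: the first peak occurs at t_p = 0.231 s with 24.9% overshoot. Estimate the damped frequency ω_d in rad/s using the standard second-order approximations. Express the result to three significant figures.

t_p = π/ω_d, so ω_d = π/0.231 = 13.6 rad/s.

ω_d ≈ 13.6 rad/s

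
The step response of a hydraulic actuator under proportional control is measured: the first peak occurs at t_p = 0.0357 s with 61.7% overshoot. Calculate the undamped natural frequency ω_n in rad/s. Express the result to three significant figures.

ω_n ≈ 89.0 rad/s

The overshoot fixes ζ = −ln(OS)/√(π²+ln²(OS)) = 0.152.
From t_p = π/ω_d, ω_d = π/0.0357 = 88.0 rad/s, so ω_n = ω_d/√(1−ζ²) = 89.0 rad/s.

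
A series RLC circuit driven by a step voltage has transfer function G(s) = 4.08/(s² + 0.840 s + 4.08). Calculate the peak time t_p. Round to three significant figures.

Comparing the denominator to s² + 2ζω_n s + ω_n²: ω_n = √4.08 = 2.02 rad/s, and 2ζω_n = 0.840 so ζ = 0.840/(2·2.02) = 0.208.
ω_d = 2.02·√(1 − 0.208²) = 1.98 rad/s. Then t_p = π/ω_d = 1.59 s.

t_p ≈ 1.59 s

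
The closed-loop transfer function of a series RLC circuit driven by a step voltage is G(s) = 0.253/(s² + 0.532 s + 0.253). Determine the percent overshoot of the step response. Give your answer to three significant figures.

%OS ≈ 14.1%

ω_n = √0.253 = 0.503 rad/s; ζ = 0.532/(2·0.503) = 0.529.
Overshoot: exp(−π·0.529/√(1−0.529²)) = 0.141, i.e. 14.1%.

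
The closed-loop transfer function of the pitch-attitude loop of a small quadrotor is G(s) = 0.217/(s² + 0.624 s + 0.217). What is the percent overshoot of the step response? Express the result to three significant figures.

Matching coefficients with s² + 2ζω_n s + ω_n² gives ω_n² = 0.217 ⇒ ω_n = 0.466 rad/s, and ζ = 0.624/(2ω_n) = 0.670.
Overshoot: exp(−π·0.670/√(1−0.670²)) = 0.0588, i.e. 5.88%.

%OS ≈ 5.88%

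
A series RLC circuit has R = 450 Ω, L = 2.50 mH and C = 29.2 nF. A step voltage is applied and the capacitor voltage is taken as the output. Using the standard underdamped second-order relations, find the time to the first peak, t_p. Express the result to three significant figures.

For a series RLC circuit (capacitor voltage as output), ω_n = 1/√(LC) = 1/√(2.50 mH · 29.2 nF) = 117000 rad/s.
ζ = (R/2)·√(C/L) = (450/2)·√(29.2 nF/2.50 mH) = 0.769.
ω_d = ω_n√(1−ζ²) = 74800 rad/s. t_p = π/ω_d = 0.0000420 s.

t_p ≈ 0.0000420 s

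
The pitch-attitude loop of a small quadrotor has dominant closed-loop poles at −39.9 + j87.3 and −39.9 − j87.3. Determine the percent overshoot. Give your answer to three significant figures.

%OS ≈ 23.8%

The poles are at −σ ± jω_d with σ = 39.9 and ω_d = 87.3, so ω_n = √(σ²+ω_d²) = 96.0 rad/s and ζ = σ/ω_n = 0.416.
%OS = 100 e^{−πζ/√(1−ζ²)} with ζ = 0.416 gives 23.8%.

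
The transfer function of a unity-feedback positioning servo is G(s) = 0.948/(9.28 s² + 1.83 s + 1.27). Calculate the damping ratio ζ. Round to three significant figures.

Dividing through by 9.28: denominator becomes s² + 0.1972 s + 0.1369.
So ω_n = √0.1369 = 0.370 rad/s and ζ = 0.1972/(2·0.370) = 0.267.

ζ ≈ 0.267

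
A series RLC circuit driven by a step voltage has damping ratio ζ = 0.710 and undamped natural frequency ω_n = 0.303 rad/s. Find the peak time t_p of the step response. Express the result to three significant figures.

The damped frequency is ω_d = ω_n√(1−ζ²) = 0.303·√(1−0.504) = 0.213 rad/s.
Peak time t_p = π/ω_d = π/0.213 = 14.7 s.

t_p ≈ 14.7 s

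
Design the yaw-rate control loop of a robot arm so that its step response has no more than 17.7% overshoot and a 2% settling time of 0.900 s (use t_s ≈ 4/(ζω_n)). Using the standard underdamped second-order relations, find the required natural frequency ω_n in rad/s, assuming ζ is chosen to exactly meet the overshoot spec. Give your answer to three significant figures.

ω_n ≈ 9.21 rad/s

ζ = −ln(OS)/√(π² + (ln OS)²). With OS = 0.177, ln OS = −1.732 and ζ = 1.732/3.587 = 0.483.
Then ω_n = 4/(ζ t_s) = 4/(0.483 × 0.900) = 9.21 rad/s.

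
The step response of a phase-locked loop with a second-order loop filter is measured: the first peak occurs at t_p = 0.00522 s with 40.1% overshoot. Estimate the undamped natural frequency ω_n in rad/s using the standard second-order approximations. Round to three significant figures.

The overshoot fixes ζ = −ln(OS)/√(π²+ln²(OS)) = 0.279.
t_p = π/ω_d ⇒ ω_d = 602 rad/s; then ω_n = ω_d/√(1−ζ²) = 627 rad/s.

ω_n ≈ 627 rad/s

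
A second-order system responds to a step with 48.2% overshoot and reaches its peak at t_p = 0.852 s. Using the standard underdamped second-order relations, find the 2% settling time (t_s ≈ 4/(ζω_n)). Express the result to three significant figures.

The overshoot fixes ζ = −ln(OS)/√(π²+ln²(OS)) = 0.226.
From t_p = π/ω_d, ω_d = π/0.852 = 3.69 rad/s, so ω_n = ω_d/√(1−ζ²) = 3.79 rad/s.
t_s ≈ 4/(ζω_n) = 4/(0.226·3.79) = 4.67 s.

t_s ≈ 4.67 s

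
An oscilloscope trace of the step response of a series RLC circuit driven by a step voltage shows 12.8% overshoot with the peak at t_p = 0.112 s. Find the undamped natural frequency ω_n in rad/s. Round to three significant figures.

The overshoot fixes ζ = −ln(OS)/√(π²+ln²(OS)) = 0.548.
From t_p = π/ω_d, ω_d = π/0.112 = 28.0 rad/s, so ω_n = ω_d/√(1−ζ²) = 33.5 rad/s.

ω_n ≈ 33.5 rad/s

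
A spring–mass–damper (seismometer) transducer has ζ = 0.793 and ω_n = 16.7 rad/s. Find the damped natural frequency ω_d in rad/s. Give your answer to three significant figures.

ω_d ≈ 10.2 rad/s

ω_d = ω_n√(1−ζ²) = 16.7·√0.371 = 10.2 rad/s.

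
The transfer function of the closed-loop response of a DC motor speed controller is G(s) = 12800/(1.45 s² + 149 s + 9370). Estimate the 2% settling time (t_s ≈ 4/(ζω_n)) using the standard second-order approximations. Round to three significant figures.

Dividing through by 1.45: denominator becomes s² + 102.8 s + 6462.
So ω_n = √6462 = 80.4 rad/s and ζ = 102.8/(2·80.4) = 0.639.
t_s ≈ 4/(ζω_n) = 0.0779 s.

t_s ≈ 0.0779 s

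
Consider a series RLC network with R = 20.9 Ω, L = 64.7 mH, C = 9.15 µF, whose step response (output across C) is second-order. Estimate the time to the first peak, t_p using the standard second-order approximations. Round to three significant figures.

For a series RLC circuit (capacitor voltage as output), ω_n = 1/√(LC) = 1/√(64.7 mH · 9.15 µF) = 1300 rad/s.
ζ = (R/2)·√(C/L) = (20.9/2)·√(9.15 µF/64.7 mH) = 0.124.
The damped frequency ω_d = ω_n√(1−ζ²) = 1290 rad/s. t_p = π/ω_d = 0.00244 s.

t_p ≈ 0.00244 s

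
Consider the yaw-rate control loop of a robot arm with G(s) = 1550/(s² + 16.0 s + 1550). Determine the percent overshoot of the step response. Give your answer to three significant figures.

%OS ≈ 52.1%

ω_n = √1550 = 39.4 rad/s; ζ = 16.0/(2·39.4) = 0.203.
%OS = 100 e^{−πζ/√(1−ζ²)} with ζ = 0.203 gives 52.1%.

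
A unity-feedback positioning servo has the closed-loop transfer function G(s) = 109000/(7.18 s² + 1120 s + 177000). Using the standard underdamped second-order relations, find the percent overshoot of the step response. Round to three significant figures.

%OS ≈ 16.6%

Dividing through by 7.18: denominator becomes s² + 156.0 s + 24650.
So ω_n = √24650 = 157 rad/s and ζ = 156.0/(2·157) = 0.497.
Overshoot: exp(−π·0.497/√(1−0.497²)) = 0.166, i.e. 16.6%.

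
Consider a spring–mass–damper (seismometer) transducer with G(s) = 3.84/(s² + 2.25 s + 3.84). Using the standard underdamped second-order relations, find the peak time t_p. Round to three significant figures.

ω_n = √3.84 = 1.96 rad/s; ζ = 2.25/(2·1.96) = 0.574.
ω_d = ω_n√(1−ζ²) = 1.60 rad/s. Then t_p = π/ω_d = 1.96 s.

t_p ≈ 1.96 s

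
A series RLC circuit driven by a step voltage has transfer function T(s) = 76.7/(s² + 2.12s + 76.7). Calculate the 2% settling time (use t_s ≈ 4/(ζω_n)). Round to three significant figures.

t_s ≈ 3.77 s

Comparing the denominator to s² + 2ζω_n s + ω_n²: ω_n = √76.7 = 8.76 rad/s, and 2ζω_n = 2.12 so ζ = 2.12/(2·8.76) = 0.121.
t_s ≈ 4/(ζω_n) = 4/(0.121·8.76) = 3.77 s.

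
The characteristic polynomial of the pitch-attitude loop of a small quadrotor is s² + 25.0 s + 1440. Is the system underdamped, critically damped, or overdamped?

underdamped

a² − 4b = 25.0² − 4·1440 < 0 (complex roots); the system is underdamped.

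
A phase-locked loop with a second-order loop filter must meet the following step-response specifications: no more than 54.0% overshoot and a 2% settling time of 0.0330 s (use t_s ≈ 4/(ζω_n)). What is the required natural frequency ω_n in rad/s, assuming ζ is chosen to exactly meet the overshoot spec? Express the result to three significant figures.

ω_n ≈ 630 rad/s

ζ = −ln(OS)/√(π² + (ln OS)²). With OS = 0.540, ln OS = −0.6162 and ζ = 0.6162/3.201 = 0.192.
From t_s ≈ 4/(ζω_n): ω_n = 4/(ζ·t_s) = 4/(0.192·0.0330) = 630 rad/s.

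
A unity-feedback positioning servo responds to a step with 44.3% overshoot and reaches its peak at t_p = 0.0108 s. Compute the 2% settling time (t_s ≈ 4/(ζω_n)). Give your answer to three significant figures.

The overshoot fixes ζ = −ln(OS)/√(π²+ln²(OS)) = 0.251.
From t_p = π/ω_d, ω_d = π/0.0108 = 291 rad/s, so ω_n = ω_d/√(1−ζ²) = 300 rad/s.
t_s ≈ 4/(ζω_n) = 4/(0.251·300) = 0.0531 s.

t_s ≈ 0.0531 s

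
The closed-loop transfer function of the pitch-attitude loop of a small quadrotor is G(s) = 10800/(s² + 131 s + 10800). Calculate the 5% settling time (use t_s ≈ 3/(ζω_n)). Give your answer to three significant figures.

Comparing the denominator to s² + 2ζω_n s + ω_n²: ω_n = √10800 = 104 rad/s, and 2ζω_n = 131 so ζ = 131/(2·104) = 0.630.
t_s ≈ 3/(ζω_n) = 3/(0.630·104) = 0.0458 s.

t_s ≈ 0.0458 s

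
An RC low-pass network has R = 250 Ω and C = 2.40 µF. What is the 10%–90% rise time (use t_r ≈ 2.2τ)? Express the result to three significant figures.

t_r ≈ 0.00132 s

τ = RC = 250 × 2.40 µF = 0.000600 s.
t_r ≈ 2.2τ = 0.00132 s.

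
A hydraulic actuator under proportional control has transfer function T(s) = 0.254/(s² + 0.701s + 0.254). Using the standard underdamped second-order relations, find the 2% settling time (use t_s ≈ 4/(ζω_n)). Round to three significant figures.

Comparing the denominator to s² + 2ζω_n s + ω_n²: ω_n = √0.254 = 0.504 rad/s, and 2ζω_n = 0.701 so ζ = 0.701/(2·0.504) = 0.695.
t_s ≈ 4/(ζω_n) = 4/(0.695·0.504) = 11.4 s.

t_s ≈ 11.4 s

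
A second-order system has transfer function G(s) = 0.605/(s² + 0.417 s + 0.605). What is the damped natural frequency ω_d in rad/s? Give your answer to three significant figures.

ω_d ≈ 0.749 rad/s

Matching coefficients with s² + 2ζω_n s + ω_n² gives ω_n² = 0.605 ⇒ ω_n = 0.778 rad/s, and ζ = 0.417/(2ω_n) = 0.268.
ω_d = 0.778·√(1 − 0.268²) = 0.749 rad/s.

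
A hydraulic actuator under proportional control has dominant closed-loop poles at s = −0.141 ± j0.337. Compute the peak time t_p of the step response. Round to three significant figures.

t_p = π/ω_d with ω_d = 0.337 (the imaginary part), so t_p = 9.32 s.

t_p ≈ 9.32 s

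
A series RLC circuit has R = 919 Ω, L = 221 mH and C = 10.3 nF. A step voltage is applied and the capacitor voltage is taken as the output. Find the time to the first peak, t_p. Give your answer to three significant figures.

t_p ≈ 0.000151 s

For a series RLC circuit (capacitor voltage as output), ω_n = 1/√(LC) = 1/√(221 mH · 10.3 nF) = 21000 rad/s.
ζ = (R/2)·√(C/L) = (919/2)·√(10.3 nF/221 mH) = 0.0992.
ω_d = 21000·√(1 − 0.0992²) = 20900 rad/s. t_p = π/ω_d = 0.000151 s.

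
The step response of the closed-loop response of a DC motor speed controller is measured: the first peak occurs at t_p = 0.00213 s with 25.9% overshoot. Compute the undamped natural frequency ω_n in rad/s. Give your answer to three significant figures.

ω_n ≈ 1610 rad/s

ζ from %OS: ζ = |ln 0.259|/√(π²+ln²0.259) = 0.395.
t_p = π/ω_d ⇒ ω_d = 1470 rad/s; then ω_n = ω_d/√(1−ζ²) = 1610 rad/s.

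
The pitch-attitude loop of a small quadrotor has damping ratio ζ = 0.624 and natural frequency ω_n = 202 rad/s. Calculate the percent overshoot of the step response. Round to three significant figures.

%OS ≈ 8.14%

For an underdamped second-order system, %OS = 100·exp(−πζ/√(1−ζ²)).
πζ/√(1−ζ²) = π·0.624/√(1−0.389) = 2.509, so %OS = 100·e^(−2.509) = 8.14%.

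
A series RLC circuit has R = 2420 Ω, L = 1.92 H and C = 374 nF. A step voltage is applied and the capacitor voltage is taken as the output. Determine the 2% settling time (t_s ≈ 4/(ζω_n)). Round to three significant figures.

For a series RLC circuit (capacitor voltage as output), ω_n = 1/√(LC) = 1/√(1.92 H · 374 nF) = 1180 rad/s.
ζ = (R/2)·√(C/L) = (2420/2)·√(374 nF/1.92 H) = 0.534.
t_s ≈ 4/(ζω_n) = 0.00635 s.

t_s ≈ 0.00635 s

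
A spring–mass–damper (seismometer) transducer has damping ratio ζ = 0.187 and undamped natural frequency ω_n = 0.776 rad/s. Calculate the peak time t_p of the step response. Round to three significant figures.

t_p ≈ 4.12 s

The damped frequency is ω_d = ω_n√(1−ζ²) = 0.776·√(1−0.0350) = 0.762 rad/s.
Peak time t_p = π/ω_d = π/0.762 = 4.12 s.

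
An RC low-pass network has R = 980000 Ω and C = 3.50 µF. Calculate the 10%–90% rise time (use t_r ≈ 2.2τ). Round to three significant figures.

t_r ≈ 7.55 s

τ = RC = 980000 × 3.50 µF = 3.43 s.
t_r ≈ 2.2τ = 7.55 s.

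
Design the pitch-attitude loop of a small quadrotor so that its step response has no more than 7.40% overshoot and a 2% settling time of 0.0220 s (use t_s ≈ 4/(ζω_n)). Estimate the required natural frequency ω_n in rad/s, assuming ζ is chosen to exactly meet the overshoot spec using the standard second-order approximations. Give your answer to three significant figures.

ω_n ≈ 285 rad/s

ζ = −ln(OS)/√(π² + (ln OS)²). With OS = 0.0740, ln OS = −2.604 and ζ = 2.604/4.080 = 0.638.
Then ω_n = 4/(ζ t_s) = 4/(0.638 × 0.0220) = 285 rad/s.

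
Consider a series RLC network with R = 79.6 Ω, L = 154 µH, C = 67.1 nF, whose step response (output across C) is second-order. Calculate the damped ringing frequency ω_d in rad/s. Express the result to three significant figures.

ω_d ≈ 173000 rad/s

For a series RLC circuit (capacitor voltage as output), ω_n = 1/√(LC) = 1/√(154 µH · 67.1 nF) = 311000 rad/s.
ζ = (R/2)·√(C/L) = (79.6/2)·√(67.1 nF/154 µH) = 0.831.
ω_d = ω_n√(1−ζ²) = 173000 rad/s.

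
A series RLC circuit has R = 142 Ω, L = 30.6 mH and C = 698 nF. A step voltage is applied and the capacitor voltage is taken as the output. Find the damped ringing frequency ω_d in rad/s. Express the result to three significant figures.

ω_d ≈ 6440 rad/s

For a series RLC circuit (capacitor voltage as output), ω_n = 1/√(LC) = 1/√(30.6 mH · 698 nF) = 6840 rad/s.
ζ = (R/2)·√(C/L) = (142/2)·√(698 nF/30.6 mH) = 0.339.
ω_d = ω_n√(1−ζ²) = 6440 rad/s.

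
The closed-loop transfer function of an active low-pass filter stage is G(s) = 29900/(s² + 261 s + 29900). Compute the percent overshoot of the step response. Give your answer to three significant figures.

ω_n = √29900 = 173 rad/s; ζ = 261/(2·173) = 0.755.
%OS = 100·exp(−πζ/√(1−ζ²)) = 2.69%.

%OS ≈ 2.69%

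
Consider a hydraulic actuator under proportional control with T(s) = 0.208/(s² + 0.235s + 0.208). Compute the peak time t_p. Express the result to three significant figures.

t_p ≈ 7.13 s

Comparing the denominator to s² + 2ζω_n s + ω_n²: ω_n = √0.208 = 0.456 rad/s, and 2ζω_n = 0.235 so ζ = 0.235/(2·0.456) = 0.258.
The damped frequency ω_d = ω_n√(1−ζ²) = 0.441 rad/s. Then t_p = π/ω_d = 7.13 s.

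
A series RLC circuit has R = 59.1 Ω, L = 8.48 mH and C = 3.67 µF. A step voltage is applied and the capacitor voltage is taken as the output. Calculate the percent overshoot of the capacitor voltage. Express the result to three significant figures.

%OS ≈ 8.64%

For a series RLC circuit (capacitor voltage as output), ω_n = 1/√(LC) = 1/√(8.48 mH · 3.67 µF) = 5670 rad/s.
ζ = (R/2)·√(C/L) = (59.1/2)·√(3.67 µF/8.48 mH) = 0.615.
%OS = 100 e^{−πζ/√(1−ζ²)} with ζ = 0.615 gives 8.64%.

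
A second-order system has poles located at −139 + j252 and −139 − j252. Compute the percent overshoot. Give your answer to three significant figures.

With σ = 139, ω_d = 252: ω_n = √(σ²+ω_d²) = 288 rad/s, ζ = σ/ω_n = 0.483.
%OS = 100 e^{−πζ/√(1−ζ²)} with ζ = 0.483 gives 17.7%.

%OS ≈ 17.7%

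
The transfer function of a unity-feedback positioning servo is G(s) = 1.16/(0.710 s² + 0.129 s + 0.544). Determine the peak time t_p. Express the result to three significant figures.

t_p ≈ 3.61 s

Dividing through by 0.710: denominator becomes s² + 0.1817 s + 0.7662.
So ω_n = √0.7662 = 0.875 rad/s and ζ = 0.1817/(2·0.875) = 0.104.
ω_d = 0.875·√(1 − 0.104²) = 0.871 rad/s. t_p = π/ω_d = 3.61 s.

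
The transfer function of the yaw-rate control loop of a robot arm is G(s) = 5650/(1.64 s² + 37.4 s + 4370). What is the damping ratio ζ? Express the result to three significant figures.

ζ ≈ 0.221

Dividing through by 1.64: denominator becomes s² + 22.80 s + 2665.
So ω_n = √2665 = 51.6 rad/s and ζ = 22.80/(2·51.6) = 0.221.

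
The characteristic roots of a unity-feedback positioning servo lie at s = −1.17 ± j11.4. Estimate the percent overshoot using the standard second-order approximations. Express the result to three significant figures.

|pole| = ω_n = √(1.17² + 11.4²) = 11.5 rad/s; ζ = cos θ = σ/ω_n = 0.102.
Overshoot: exp(−π·0.102/√(1−0.102²)) = 0.724, i.e. 72.4%.

%OS ≈ 72.4%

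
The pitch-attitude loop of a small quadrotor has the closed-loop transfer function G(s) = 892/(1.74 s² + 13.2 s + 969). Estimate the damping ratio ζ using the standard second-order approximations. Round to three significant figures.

Dividing through by 1.74: denominator becomes s² + 7.586 s + 556.9.
So ω_n = √556.9 = 23.6 rad/s and ζ = 7.586/(2·23.6) = 0.161.

ζ ≈ 0.161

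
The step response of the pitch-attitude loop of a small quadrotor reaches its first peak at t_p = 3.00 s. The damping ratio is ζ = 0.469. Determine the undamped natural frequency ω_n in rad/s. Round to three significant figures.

ω_n ≈ 1.19 rad/s

Peak time t_p = π/ω_d, so ω_d = π/t_p = π/3.00 = 1.05 rad/s.
ω_n = ω_d/√(1−ζ²) = 1.05/√0.780 = 1.19 rad/s.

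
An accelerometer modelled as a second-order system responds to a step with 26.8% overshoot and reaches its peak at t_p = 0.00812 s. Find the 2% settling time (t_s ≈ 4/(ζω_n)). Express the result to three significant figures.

The overshoot fixes ζ = −ln(OS)/√(π²+ln²(OS)) = 0.387.
t_p = π/ω_d ⇒ ω_d = 387 rad/s; then ω_n = ω_d/√(1−ζ²) = 420 rad/s.
t_s ≈ 4/(ζω_n) = 4/(0.387·420) = 0.0247 s.

t_s ≈ 0.0247 s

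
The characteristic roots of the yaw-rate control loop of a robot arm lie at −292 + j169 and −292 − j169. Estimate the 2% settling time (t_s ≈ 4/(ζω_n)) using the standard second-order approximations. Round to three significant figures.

t_s ≈ 0.0137 s

For poles at −σ ± jω_d, ζω_n = σ = 292, so t_s ≈ 4/σ = 0.0137 s.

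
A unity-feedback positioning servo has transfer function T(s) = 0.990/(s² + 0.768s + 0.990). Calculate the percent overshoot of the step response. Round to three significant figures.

%OS ≈ 26.9%

Comparing the denominator to s² + 2ζω_n s + ω_n²: ω_n = √0.990 = 0.995 rad/s, and 2ζω_n = 0.768 so ζ = 0.768/(2·0.995) = 0.386.
%OS = 100 e^{−πζ/√(1−ζ²)} with ζ = 0.386 gives 26.9%.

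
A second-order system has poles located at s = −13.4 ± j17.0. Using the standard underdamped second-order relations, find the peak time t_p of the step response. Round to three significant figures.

t_p ≈ 0.185 s

t_p = π/ω_d with ω_d = 17.0 (the imaginary part), so t_p = 0.185 s.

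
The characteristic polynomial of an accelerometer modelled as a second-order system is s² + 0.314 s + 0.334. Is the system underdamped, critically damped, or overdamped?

underdamped

a² − 4b = 0.314² − 4·0.334 < 0 (complex roots); the system is underdamped.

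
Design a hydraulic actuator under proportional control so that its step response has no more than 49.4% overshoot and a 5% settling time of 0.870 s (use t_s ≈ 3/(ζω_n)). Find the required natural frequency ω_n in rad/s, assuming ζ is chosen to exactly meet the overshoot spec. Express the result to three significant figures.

From %OS = 100·exp(−πζ/√(1−ζ²)), invert to get ζ = −ln(OS)/√(π² + ln²(OS)) with OS = 0.494.
−ln 0.494 = 0.7052, so ζ = 0.7052/√(π² + 0.4973) = 0.219.
Then ω_n = 3/(ζ t_s) = 3/(0.219 × 0.870) = 15.7 rad/s.

ω_n ≈ 15.7 rad/s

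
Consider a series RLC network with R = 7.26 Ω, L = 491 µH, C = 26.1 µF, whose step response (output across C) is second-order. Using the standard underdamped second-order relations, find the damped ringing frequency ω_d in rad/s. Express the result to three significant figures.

ω_d ≈ 4830 rad/s

For a series RLC circuit (capacitor voltage as output), ω_n = 1/√(LC) = 1/√(491 µH · 26.1 µF) = 8830 rad/s.
ζ = (R/2)·√(C/L) = (7.26/2)·√(26.1 µF/491 µH) = 0.837.
ω_d = 8830·√(1 − 0.837²) = 4830 rad/s.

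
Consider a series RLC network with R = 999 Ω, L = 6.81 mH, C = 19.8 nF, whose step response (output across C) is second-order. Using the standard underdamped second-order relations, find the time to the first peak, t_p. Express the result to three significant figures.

For a series RLC circuit (capacitor voltage as output), ω_n = 1/√(LC) = 1/√(6.81 mH · 19.8 nF) = 86100 rad/s.
ζ = (R/2)·√(C/L) = (999/2)·√(19.8 nF/6.81 mH) = 0.852.
ω_d = ω_n√(1−ζ²) = 45100 rad/s. t_p = π/ω_d = 0.0000696 s.

t_p ≈ 0.0000696 s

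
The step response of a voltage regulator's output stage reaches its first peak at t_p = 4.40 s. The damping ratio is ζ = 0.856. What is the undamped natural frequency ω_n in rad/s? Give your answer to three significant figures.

ω_n ≈ 1.38 rad/s

Peak time t_p = π/ω_d, so ω_d = π/t_p = π/4.40 = 0.714 rad/s.
ω_n = ω_d/√(1−ζ²) = 0.714/√0.267 = 1.38 rad/s.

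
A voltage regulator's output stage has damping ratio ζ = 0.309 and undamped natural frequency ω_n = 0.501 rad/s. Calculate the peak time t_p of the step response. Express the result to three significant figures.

The damped frequency is ω_d = ω_n√(1−ζ²) = 0.501·√(1−0.0955) = 0.476 rad/s.
Peak time t_p = π/ω_d = π/0.476 = 6.59 s.

t_p ≈ 6.59 s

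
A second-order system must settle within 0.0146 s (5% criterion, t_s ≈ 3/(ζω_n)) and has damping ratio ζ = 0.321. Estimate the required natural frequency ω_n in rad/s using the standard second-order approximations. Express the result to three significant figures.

ω_n ≈ 640 rad/s

Rearranging t_s ≈ 3/(ζω_n) gives ω_n = 3/(ζ·t_s) = 3/(0.321 × 0.0146) = 640 rad/s.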